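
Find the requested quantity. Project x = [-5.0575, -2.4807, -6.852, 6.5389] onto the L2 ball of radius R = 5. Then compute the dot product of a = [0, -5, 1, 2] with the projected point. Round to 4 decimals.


Step 1: Compute ||x|| (intermediates to 6 decimals).
||x|| = sqrt((-5.0575)^2 + (-2.4807)^2 + (-6.852)^2 + 6.5389^2) = 11.01995
Step 2: Project.
Since ||x|| > R, scale = R/||x|| = 5/11.01995 = 0.453723, proj(x) = scale * x
proj(x) = [-2.294704, -1.125551, -3.10891, 2.966849]
Step 3: Dot product.
a^T * proj(x) = 0*(-2.294704) - 5*(-1.125551) + 1*(-3.10891) + 2*2.966849 = 8.4525


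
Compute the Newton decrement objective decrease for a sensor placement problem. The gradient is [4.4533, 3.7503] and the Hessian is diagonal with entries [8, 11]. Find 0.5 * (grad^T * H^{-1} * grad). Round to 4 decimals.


Step 1: H is diagonal, so H^(-1) * g = [0.5567, 0.3409].
Step 2: g^T H^(-1) g = sum_i g_i^2 / H_ii
  = (4.4533)^2/8 + (3.7503)^2/11
  = 2.479 + 1.2786 = 3.7576
Step 3: Objective decrease = 0.5 * g^T H^(-1) g = 1.8788


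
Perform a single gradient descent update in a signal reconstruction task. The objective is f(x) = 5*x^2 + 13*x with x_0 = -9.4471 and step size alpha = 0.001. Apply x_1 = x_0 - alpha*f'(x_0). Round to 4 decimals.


We compute the gradient at x_0 and apply the update.
f'(x) = 10*x + 13
f'(-9.4471) = 10*-9.4471 + 13 = -81.471
x_1 = -9.4471 - 0.001*-81.471 = -9.3656


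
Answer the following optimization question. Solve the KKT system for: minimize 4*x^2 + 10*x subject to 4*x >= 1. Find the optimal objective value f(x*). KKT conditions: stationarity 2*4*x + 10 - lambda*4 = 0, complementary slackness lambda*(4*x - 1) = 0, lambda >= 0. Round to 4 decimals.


Step 1: Try lambda = 0 (constraint inactive).
x_unc = -10/(2*4) = -1.25
Check: 4*-1.25 = -5.0 < 1 -- violated!
Step 2: Constraint must be active: 4*x = 1
x* = 1/4 = 0.25
lambda = (2*4*0.25 + 10)/4 = 3.0
Step 3: Compute optimal value.
f(x*) = 4*0.25^2 + 10*0.25 = 2.75


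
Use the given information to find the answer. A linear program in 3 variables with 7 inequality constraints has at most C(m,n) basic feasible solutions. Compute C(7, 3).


Each vertex corresponds to some choice of n active constraints out of m, so the number of vertices is at most C(m, n) = m! / (n!(m-n)!).
m = 7, n = 3
Numerator: 7 * 6 * 5
Denominator: 3! = 6
C(7, 3) = 35


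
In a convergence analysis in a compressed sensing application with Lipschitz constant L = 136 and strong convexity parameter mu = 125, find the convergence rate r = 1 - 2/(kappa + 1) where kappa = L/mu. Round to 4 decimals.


Step 1: Compute the condition number.
kappa = L/mu = 136/125 = 1.088
Step 2: Compute the convergence rate.
r = 1 - 2/(kappa + 1) = 1 - 2*mu/(L + mu) = (L - mu)/(L + mu) = 11/261 = 0.0421


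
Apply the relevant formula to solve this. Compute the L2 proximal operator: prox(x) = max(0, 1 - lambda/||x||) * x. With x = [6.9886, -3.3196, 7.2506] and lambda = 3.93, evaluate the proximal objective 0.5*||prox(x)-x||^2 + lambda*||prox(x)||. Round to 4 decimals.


Step 1: Compute ||x||.
||x|| = 10.6034
Step 2: Compute scaling factor.
scale = max(0, 1 - 3.93/10.6034) = 0.6294
Step 3: prox(x) = [4.3984, -2.0892, 4.5633]
||prox(x)|| = 6.6734
Step 4: Proximal objective.
0.5*||prox-x||^2 = 7.7225
lambda*||prox|| = 26.2265
Total = 33.9488


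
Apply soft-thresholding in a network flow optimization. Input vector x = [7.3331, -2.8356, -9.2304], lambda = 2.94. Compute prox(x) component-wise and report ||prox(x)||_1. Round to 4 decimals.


Soft-thresholding with lambda = 2.94:
prox(7.3331) = sign(7.3331)*max(|7.3331| - 2.94, 0) = 4.3931
prox(-2.8356) = sign(-2.8356)*max(|-2.8356| - 2.94, 0) = 0.0
prox(-9.2304) = sign(-9.2304)*max(|-9.2304| - 2.94, 0) = -6.2904
prox(x) = [4.3931, 0.0, -6.2904]
||prox(x)||_1 = 4.3931 + 0.0 + 6.2904 = 10.6835


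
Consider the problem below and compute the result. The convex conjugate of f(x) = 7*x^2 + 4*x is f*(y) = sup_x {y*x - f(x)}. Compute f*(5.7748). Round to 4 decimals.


f*(y) = sup_x {y*x - a*x^2 - b*x} = sup_x {(y-b)*x - a*x^2}
FOC: (y - b) - 2a*x = 0 => x* = (y - b)/(2a)
x* = (5.7748 - 4)/(2*7) = 0.1268
f*(5.7748) = (y-b)^2/(4a) = (5.7748 - 4)^2/(4*7)
= 3.1499/28 = 0.1125


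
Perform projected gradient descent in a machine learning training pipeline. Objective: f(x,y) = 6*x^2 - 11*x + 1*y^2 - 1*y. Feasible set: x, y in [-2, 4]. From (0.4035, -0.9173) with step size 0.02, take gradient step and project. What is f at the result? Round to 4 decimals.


Step 1: Compute gradient at (0.4035, -0.9173).
grad_x = 2*6*0.4035 - 11 = -6.158
grad_y = 2*1*-0.9173 - 1 = -2.8346
Step 2: Gradient step.
x_raw = 0.4035 - 0.02*-6.158 = 0.5267
y_raw = -0.9173 - 0.02*-2.8346 = -0.8606
Step 3: Project onto [-2, 4].
x_proj = clip(0.5267) = 0.5267
y_proj = clip(-0.8606) = -0.8606
Step 4: Evaluate f.
f(0.5267, -0.8606) = -2.5278


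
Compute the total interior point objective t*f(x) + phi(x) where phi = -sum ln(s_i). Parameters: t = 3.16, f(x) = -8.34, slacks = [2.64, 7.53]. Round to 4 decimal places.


Step 1: Compute log-barrier.
ln values: [0.9708, 2.0189]
phi = -(0.9708 + 2.0189) = -2.9897
Step 2: Compute augmented objective.
t*f(x) = 3.16*-8.34 = -26.3544
Total = -26.3544 - 2.9897 = -29.3441


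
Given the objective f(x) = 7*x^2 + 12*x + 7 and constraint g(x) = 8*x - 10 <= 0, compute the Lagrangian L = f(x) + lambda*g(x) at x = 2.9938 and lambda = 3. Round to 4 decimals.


Step 1: Evaluate f(x).
f(2.9938) = 7*2.9938^2 + 12*2.9938 + 7 = 105.6655
Step 2: Evaluate g(x).
g(2.9938) = 8*2.9938 - 10 = 13.9504
Step 3: Compute Lagrangian.
L = 105.6655 + 3*13.9504 = 147.5167


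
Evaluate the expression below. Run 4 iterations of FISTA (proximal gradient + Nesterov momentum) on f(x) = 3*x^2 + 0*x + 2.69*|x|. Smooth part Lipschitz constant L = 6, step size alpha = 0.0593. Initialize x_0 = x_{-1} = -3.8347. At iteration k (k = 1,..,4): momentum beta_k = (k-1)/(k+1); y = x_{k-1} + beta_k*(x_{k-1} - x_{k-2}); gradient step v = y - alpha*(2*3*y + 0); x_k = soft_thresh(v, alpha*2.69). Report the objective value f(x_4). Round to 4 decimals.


FISTA on f(x) = 3*x^2 + 0*x + 2.69*|x|
L = 6, alpha = 0.0593
Iteration 1: beta = 0.0, y = -3.8347 + 0.0*(-3.8347 + 3.8347) = -3.8347
  grad(y) = -23.0082, v = y - alpha*grad = -2.4703
  prox(v) = soft_thresh(-2.4703, 0.1595) = -2.3108
Iteration 2: beta = 0.3333, y = -2.3108 + 0.3333*(-2.3108 + 3.8347) = -1.8028
  grad(y) = -10.817, v = y - alpha*grad = -1.1614
  prox(v) = soft_thresh(-1.1614, 0.1595) = -1.0019
Iteration 3: beta = 0.5, y = -1.0019 + 0.5*(-1.0019 + 2.3108) = -0.3474
  grad(y) = -2.0844, v = y - alpha*grad = -0.2238
  prox(v) = soft_thresh(-0.2238, 0.1595) = -0.0643
Iteration 4: beta = 0.6, y = -0.0643 + 0.6*(-0.0643 + 1.0019) = 0.4983
  grad(y) = 2.9896, v = y - alpha*grad = 0.321
  prox(v) = soft_thresh(0.321, 0.1595) = 0.1615
f(x_4) = 3*0.1615^2 + 0*0.1615 + 2.69*|0.1615| = 0.5126


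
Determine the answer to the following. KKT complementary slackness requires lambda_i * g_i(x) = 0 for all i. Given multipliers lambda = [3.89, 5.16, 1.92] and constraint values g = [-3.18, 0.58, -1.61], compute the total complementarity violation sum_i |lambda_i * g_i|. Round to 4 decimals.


KKT complementary slackness check:
lambda_1 * g_1 = 3.89 * -3.18 = -12.3702
lambda_2 * g_2 = 5.16 * 0.58 = 2.9928
lambda_3 * g_3 = 1.92 * -1.61 = -3.0912
Total violation = 12.3702 + 2.9928 + 3.0912 = 18.4542


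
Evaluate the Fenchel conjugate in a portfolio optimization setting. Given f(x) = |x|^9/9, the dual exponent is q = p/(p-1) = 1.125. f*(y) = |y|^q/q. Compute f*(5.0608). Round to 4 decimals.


The conjugate exponent q satisfies 1/p + 1/q = 1.
p = 9, so q = 9/(9 - 1) = 1.125
|y|^q = 5.0608^1.125 = 6.1979
f*(5.0608) = 6.1979 / 1.125 = 5.5093


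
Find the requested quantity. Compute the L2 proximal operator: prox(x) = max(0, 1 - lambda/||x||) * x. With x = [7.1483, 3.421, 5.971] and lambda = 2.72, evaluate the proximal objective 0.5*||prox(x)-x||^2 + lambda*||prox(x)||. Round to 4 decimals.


Step 1: Compute ||x||.
||x|| = 9.9224
Step 2: Compute scaling factor.
scale = max(0, 1 - 2.72/9.9224) = 0.7259
Step 3: prox(x) = [5.1888, 2.4832, 4.3342]
||prox(x)|| = 7.2024
Step 4: Proximal objective.
0.5*||prox-x||^2 = 3.6992
lambda*||prox|| = 19.5905
Total = 23.2898


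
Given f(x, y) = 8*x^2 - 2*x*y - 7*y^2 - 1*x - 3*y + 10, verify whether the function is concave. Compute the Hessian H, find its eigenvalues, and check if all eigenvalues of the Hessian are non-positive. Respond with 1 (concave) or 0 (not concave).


The Hessian of f(x,y) = 8*x^2 - 2*x*y - 7*y^2 - 1*x - 3*y + 10 is:
H = [[16, -2], [-2, -14]]
Trace = 16 - 14 = 2
Determinant = 16*-14 - (-2)^2 = -228
Discriminant = (2)^2 - 4*-228 = 916.0
Eigenvalues: lambda_1 = -14.1327, lambda_2 = 16.1327
The function is not concave.

0


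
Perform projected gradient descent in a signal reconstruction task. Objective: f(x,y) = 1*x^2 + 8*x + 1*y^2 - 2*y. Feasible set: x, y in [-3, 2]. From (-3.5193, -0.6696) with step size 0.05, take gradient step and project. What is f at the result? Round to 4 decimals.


Step 1: Compute gradient at (-3.5193, -0.6696).
grad_x = 2*1*-3.5193 + 8 = 0.9614
grad_y = 2*1*-0.6696 - 2 = -3.3392
Step 2: Gradient step.
x_raw = -3.5193 - 0.05*0.9614 = -3.5674
y_raw = -0.6696 - 0.05*-3.3392 = -0.5026
Step 3: Project onto [-3, 2].
x_proj = clip(-3.5674) = -3.0
y_proj = clip(-0.5026) = -0.5026
Step 4: Evaluate f.
f(-3.0, -0.5026) = -13.7421


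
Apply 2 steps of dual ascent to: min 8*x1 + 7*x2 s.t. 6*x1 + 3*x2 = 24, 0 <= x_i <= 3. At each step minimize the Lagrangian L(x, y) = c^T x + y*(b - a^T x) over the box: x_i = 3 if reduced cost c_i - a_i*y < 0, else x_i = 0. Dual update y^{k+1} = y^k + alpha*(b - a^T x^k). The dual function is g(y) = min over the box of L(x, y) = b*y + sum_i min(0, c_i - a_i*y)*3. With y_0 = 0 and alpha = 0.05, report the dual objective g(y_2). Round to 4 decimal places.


Dual ascent for LP: min 8*x1 + 7*x2, 6*x1 + 3*x2 = 24, 0 <= x_i <= 3
Step 1: y^k = 0.0, reduced costs: (8.0, 7.0)
  x^k = (0.0, 0.0), subgradient = b - a^T x = 24.0
  y^{k+1} = 0.0 + 0.05*24.0 = 1.2
Step 2: y^k = 1.2, reduced costs: (0.8, 3.4)
  x^k = (0.0, 0.0), subgradient = b - a^T x = 24.0
  y^{k+1} = 1.2 + 0.05*24.0 = 2.4
Dual objective at y_2 = 2.4: reduced costs (-6.4, -0.2), box minimizer x = (3.0, 3.0)
g(y_2) = b*y + (c1 - a1*y)*x1 + (c2 - a2*y)*x2 = 24*2.4 + (-6.4)*3.0 + (-0.2)*3.0 = 57.6 - 19.2 - 0.6 = 37.8


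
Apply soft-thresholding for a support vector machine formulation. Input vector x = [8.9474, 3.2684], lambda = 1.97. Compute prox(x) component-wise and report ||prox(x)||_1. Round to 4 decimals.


Soft-thresholding with lambda = 1.97:
prox(8.9474) = sign(8.9474)*max(|8.9474| - 1.97, 0) = 6.9774
prox(3.2684) = sign(3.2684)*max(|3.2684| - 1.97, 0) = 1.2984
prox(x) = [6.9774, 1.2984]
||prox(x)||_1 = 6.9774 + 1.2984 = 8.2758


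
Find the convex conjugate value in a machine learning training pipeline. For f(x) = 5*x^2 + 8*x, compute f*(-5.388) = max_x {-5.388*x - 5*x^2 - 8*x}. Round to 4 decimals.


f*(y) = sup_x {y*x - a*x^2 - b*x} = sup_x {(y-b)*x - a*x^2}
FOC: (y - b) - 2a*x = 0 => x* = (y - b)/(2a)
x* = (-5.388 - 8)/(2*5) = -1.3388
f*(-5.388) = (y-b)^2/(4a) = (-5.388 - 8)^2/(4*5)
= 179.2385/20 = 8.9619


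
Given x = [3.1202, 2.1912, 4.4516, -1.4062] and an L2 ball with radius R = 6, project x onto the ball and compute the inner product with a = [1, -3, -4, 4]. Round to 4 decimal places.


Step 1: Compute ||x|| (intermediates to 6 decimals).
||x|| = sqrt(3.1202^2 + 2.1912^2 + 4.4516^2 + (-1.4062)^2) = 6.027532
Step 2: Project.
Since ||x|| > R, scale = R/||x|| = 6/6.027532 = 0.995432, proj(x) = scale * x
proj(x) = [3.105947, 2.181191, 4.431265, -1.399776]
Step 3: Dot product.
a^T * proj(x) = 1*3.105947 - 3*2.181191 - 4*4.431265 + 4*(-1.399776) = -26.7618


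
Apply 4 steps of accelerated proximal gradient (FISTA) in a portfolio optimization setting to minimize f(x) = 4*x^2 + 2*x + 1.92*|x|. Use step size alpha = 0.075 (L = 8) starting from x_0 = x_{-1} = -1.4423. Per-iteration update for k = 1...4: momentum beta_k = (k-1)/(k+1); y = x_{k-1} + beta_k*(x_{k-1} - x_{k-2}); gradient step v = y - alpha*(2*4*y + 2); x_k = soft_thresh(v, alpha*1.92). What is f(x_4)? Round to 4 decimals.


FISTA on f(x) = 4*x^2 + 2*x + 1.92*|x|
L = 8, alpha = 0.075
Iteration 1: beta = 0.0, y = -1.4423 + 0.0*(-1.4423 + 1.4423) = -1.4423
  grad(y) = -9.5384, v = y - alpha*grad = -0.7269
  prox(v) = soft_thresh(-0.7269, 0.144) = -0.5829
Iteration 2: beta = 0.3333, y = -0.5829 + 0.3333*(-0.5829 + 1.4423) = -0.2965
  grad(y) = -0.3717, v = y - alpha*grad = -0.2686
  prox(v) = soft_thresh(-0.2686, 0.144) = -0.1246
Iteration 3: beta = 0.5, y = -0.1246 + 0.5*(-0.1246 + 0.5829) = 0.1046
  grad(y) = 2.8367, v = y - alpha*grad = -0.1082
  prox(v) = soft_thresh(-0.1082, 0.144) = 0.0
Iteration 4: beta = 0.6, y = 0.0 + 0.6*(0.0 + 0.1246) = 0.0748
  grad(y) = 2.598, v = y - alpha*grad = -0.1201
  prox(v) = soft_thresh(-0.1201, 0.144) = 0.0
f(x_4) = 4*0.0^2 + 2*0.0 + 1.92*|0.0| = 0.0


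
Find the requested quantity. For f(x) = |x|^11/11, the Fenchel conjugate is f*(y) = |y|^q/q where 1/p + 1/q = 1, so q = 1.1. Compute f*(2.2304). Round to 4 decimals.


The conjugate exponent q satisfies 1/p + 1/q = 1.
p = 11, so q = 11/(11 - 1) = 1.1
|y|^q = 2.2304^1.1 = 2.4167
f*(2.2304) = 2.4167 / 1.1 = 2.197


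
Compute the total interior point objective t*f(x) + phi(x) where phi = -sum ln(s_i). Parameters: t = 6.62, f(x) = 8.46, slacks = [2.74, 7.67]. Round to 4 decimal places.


Step 1: Compute log-barrier.
ln values: [1.008, 2.0373]
phi = -(1.008 + 2.0373) = -3.0453
Step 2: Compute augmented objective.
t*f(x) = 6.62*8.46 = 56.0052
Total = 56.0052 - 3.0453 = 52.9599


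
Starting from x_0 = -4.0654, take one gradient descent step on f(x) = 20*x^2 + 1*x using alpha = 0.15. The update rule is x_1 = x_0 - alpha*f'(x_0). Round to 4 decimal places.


We compute the gradient at x_0 and apply the update.
f'(x) = 40*x + 1
f'(-4.0654) = 40*-4.0654 + 1 = -161.616
x_1 = -4.0654 - 0.15*-161.616 = 20.177


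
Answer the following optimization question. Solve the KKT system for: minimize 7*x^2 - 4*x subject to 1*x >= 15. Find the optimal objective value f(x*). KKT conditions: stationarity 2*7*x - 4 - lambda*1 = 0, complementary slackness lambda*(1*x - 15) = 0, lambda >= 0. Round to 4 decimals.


Step 1: Try lambda = 0 (constraint inactive).
x_unc = 4/(2*7) = 0.2857
Check: 1*0.2857 = 0.2857 < 15 -- violated!
Step 2: Constraint must be active: 1*x = 15
x* = 15/1 = 15.0
lambda = (2*7*15.0 - 4)/1 = 206.0
Step 3: Compute optimal value.
f(x*) = 7*15.0^2 - 4*15.0 = 1515.0


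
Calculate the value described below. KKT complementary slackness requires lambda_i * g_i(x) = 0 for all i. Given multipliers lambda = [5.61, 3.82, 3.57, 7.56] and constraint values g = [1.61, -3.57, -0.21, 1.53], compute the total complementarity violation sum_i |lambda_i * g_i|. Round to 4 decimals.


KKT complementary slackness check:
lambda_1 * g_1 = 5.61 * 1.61 = 9.0321
lambda_2 * g_2 = 3.82 * -3.57 = -13.6374
lambda_3 * g_3 = 3.57 * -0.21 = -0.7497
lambda_4 * g_4 = 7.56 * 1.53 = 11.5668
Total violation = 9.0321 + 13.6374 + 0.7497 + 11.5668 = 34.986


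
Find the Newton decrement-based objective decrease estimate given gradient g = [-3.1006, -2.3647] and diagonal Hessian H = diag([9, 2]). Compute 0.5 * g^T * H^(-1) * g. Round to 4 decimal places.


Step 1: H is diagonal, so H^(-1) * g = [-0.3445, -1.1824].
Step 2: g^T H^(-1) g = sum_i g_i^2 / H_ii
  = (-3.1006)^2/9 + (-2.3647)^2/2
  = 1.0682 + 2.7959 = 3.8641
Step 3: Objective decrease = 0.5 * g^T H^(-1) g = 1.932


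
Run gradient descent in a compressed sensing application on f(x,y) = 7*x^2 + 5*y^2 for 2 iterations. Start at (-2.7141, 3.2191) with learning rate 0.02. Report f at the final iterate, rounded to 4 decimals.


Gradient descent on f(x,y) = 7*x^2 + 5*y^2.
Starting point: (-2.7141, 3.2191), alpha = 0.02
Step 1: grad_x = 2*7*-2.7141 = -37.9974, grad_y = 2*5*3.2191 = 32.191
  x_1 = -2.7141 - 0.02*-37.9974 = -1.9542
  y_1 = 3.2191 - 0.02*32.191 = 2.5753
Step 2: grad_x = 2*7*-1.9542 = -27.3581, grad_y = 2*5*2.5753 = 25.7528
  x_2 = -1.9542 - 0.02*-27.3581 = -1.407
  y_2 = 2.5753 - 0.02*25.7528 = 2.0602
f(-1.407, 2.0602) = 7*(-1.407)^2 + 5*2.0602^2 = 35.0799


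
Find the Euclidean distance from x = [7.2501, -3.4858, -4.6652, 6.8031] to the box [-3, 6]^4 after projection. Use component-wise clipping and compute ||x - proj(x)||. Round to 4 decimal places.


Project each component onto [-3, 6].
clip(7.2501) = 6.0, clip(-3.4858) = -3.0, clip(-4.6652) = -3.0, clip(6.8031) = 6.0
Projection = [6.0, -3.0, -3.0, 6.0]
Squared diffs: [1.5628, 0.236, 2.7729, 0.645]
Distance = sqrt(5.2167) = 2.284


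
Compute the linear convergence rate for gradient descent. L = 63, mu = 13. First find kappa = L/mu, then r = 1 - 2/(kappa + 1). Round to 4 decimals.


Step 1: Compute the condition number.
kappa = L/mu = 63/13 = 4.8462
Step 2: Compute the convergence rate.
r = 1 - 2/(kappa + 1) = 1 - 2*mu/(L + mu) = (L - mu)/(L + mu) = 50/76 = 0.6579


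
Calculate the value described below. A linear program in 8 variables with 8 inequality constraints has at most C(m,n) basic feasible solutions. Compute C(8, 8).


Each vertex corresponds to some choice of n active constraints out of m, so the number of vertices is at most C(m, n) = m! / (n!(m-n)!).
m = 8, n = 8
Numerator: 8 * 7 * 6 * 5 * 4 * 3 * 2 * 1
Denominator: 8! = 40320
C(8, 8) = 1


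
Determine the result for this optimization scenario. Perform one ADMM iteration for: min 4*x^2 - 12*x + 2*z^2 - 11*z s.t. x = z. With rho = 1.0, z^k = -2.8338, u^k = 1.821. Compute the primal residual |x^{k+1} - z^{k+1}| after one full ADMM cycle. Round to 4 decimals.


ADMM iteration with rho = 1.0, z^k = -2.8338, u^k = 1.821
Step 1: x-update.
Minimize 4*x^2 - 12*x + (1.0/2)*(x + 2.8338 + 1.821)^2
FOC: (2*4 + 1.0)*x = 12 + 1.0*(-2.8338 - 1.821)
x^{k+1} = 0.8161
Step 2: z-update.
Minimize 2*z^2 - 11*z + (1.0/2)*(0.8161 - z + 1.821)^2
FOC: (2*2 + 1.0)*z = 11 + 1.0*(0.8161 + 1.821)
z^{k+1} = 2.7274
Step 3: u-update.
u^{k+1} = 1.821 + 0.8161 - 2.7274 = -0.0903
Step 4: Primal residual = |0.8161 - 2.7274| = 1.9113


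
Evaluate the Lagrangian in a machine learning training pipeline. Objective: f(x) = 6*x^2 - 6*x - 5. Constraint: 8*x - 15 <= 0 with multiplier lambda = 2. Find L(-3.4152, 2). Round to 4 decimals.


Step 1: Evaluate f(x).
f(-3.4152) = 6*(-3.4152)^2 - 6*(-3.4152) - 5 = 85.4727
Step 2: Evaluate g(x).
g(-3.4152) = 8*-3.4152 - 15 = -42.3216
Step 3: Compute Lagrangian.
L = 85.4727 + 2*-42.3216 = 0.8295


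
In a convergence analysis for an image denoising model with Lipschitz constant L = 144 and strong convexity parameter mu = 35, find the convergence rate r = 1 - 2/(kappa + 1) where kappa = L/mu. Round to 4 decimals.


Step 1: Compute the condition number.
kappa = L/mu = 144/35 = 4.1143
Step 2: Compute the convergence rate.
r = 1 - 2/(kappa + 1) = 1 - 2*mu/(L + mu) = (L - mu)/(L + mu) = 109/179 = 0.6089


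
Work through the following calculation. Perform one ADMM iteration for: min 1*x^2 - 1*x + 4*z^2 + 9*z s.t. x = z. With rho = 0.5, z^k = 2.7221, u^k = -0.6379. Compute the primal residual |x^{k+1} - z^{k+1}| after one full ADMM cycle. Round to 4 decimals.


ADMM iteration with rho = 0.5, z^k = 2.7221, u^k = -0.6379
Step 1: x-update.
Minimize 1*x^2 - 1*x + (0.5/2)*(x - 2.7221 - 0.6379)^2
FOC: (2*1 + 0.5)*x = 1 + 0.5*(2.7221 + 0.6379)
x^{k+1} = 1.072
Step 2: z-update.
Minimize 4*z^2 + 9*z + (0.5/2)*(1.072 - z - 0.6379)^2
FOC: (2*4 + 0.5)*z = -9 + 0.5*(1.072 - 0.6379)
z^{k+1} = -1.0333
Step 3: u-update.
u^{k+1} = -0.6379 + 1.072 + 1.0333 = 1.4674
Step 4: Primal residual = |1.072 + 1.0333| = 2.1053


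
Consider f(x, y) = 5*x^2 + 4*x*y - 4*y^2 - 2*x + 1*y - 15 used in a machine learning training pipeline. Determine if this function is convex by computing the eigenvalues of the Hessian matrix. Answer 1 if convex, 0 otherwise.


The Hessian of f(x,y) = 5*x^2 + 4*x*y - 4*y^2 - 2*x + 1*y - 15 is:
H = [[10, 4], [4, -8]]
Trace = 10 - 8 = 2
Determinant = 10*-8 - (4)^2 = -96
Discriminant = (2)^2 - 4*-96 = 388.0
Eigenvalues: lambda_1 = -8.8489, lambda_2 = 10.8489
The function is not convex.

0


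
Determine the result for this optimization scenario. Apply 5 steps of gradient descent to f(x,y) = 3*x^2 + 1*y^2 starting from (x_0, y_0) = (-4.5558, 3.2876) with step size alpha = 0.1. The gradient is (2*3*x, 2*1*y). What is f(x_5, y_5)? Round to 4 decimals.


Gradient descent on f(x,y) = 3*x^2 + 1*y^2.
Starting point: (-4.5558, 3.2876), alpha = 0.1
Step 1: grad_x = 2*3*-4.5558 = -27.3348, grad_y = 2*1*3.2876 = 6.5752
  x_1 = -4.5558 - 0.1*-27.3348 = -1.8223
  y_1 = 3.2876 - 0.1*6.5752 = 2.6301
Step 2: grad_x = 2*3*-1.8223 = -10.9339, grad_y = 2*1*2.6301 = 5.2602
  x_2 = -1.8223 - 0.1*-10.9339 = -0.7289
  y_2 = 2.6301 - 0.1*5.2602 = 2.1041
Step 3: grad_x = 2*3*-0.7289 = -4.3736, grad_y = 2*1*2.1041 = 4.2081
  x_3 = -0.7289 - 0.1*-4.3736 = -0.2916
  y_3 = 2.1041 - 0.1*4.2081 = 1.6833
Step 4: grad_x = 2*3*-0.2916 = -1.7494, grad_y = 2*1*1.6833 = 3.3665
  x_4 = -0.2916 - 0.1*-1.7494 = -0.1166
  y_4 = 1.6833 - 0.1*3.3665 = 1.3466
Step 5: grad_x = 2*3*-0.1166 = -0.6998, grad_y = 2*1*1.3466 = 2.6932
  x_5 = -0.1166 - 0.1*-0.6998 = -0.0467
  y_5 = 1.3466 - 0.1*2.6932 = 1.0773
f(-0.0467, 1.0773) = 3*(-0.0467)^2 + 1*1.0773^2 = 1.1671


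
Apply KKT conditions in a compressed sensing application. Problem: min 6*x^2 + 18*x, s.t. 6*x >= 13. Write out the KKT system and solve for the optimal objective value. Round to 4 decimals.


Step 1: Try lambda = 0 (constraint inactive).
x_unc = -18/(2*6) = -1.5
Check: 6*-1.5 = -9.0 < 13 -- violated!
Step 2: Constraint must be active: 6*x = 13
x* = 13/6 = 2.1667 (rounded; the exact value 13/6 is used below)
lambda = (2*6*(13/6) + 18)/6 = 7.3333
Step 3: Compute optimal value.
f(x*) = 6*(13/6)^2 + 18*(13/6) = 67.1667


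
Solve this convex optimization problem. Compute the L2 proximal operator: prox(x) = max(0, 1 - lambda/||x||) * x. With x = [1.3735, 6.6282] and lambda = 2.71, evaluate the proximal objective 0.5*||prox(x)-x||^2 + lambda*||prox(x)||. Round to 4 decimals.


Step 1: Compute ||x||.
||x|| = 6.769
Step 2: Compute scaling factor.
scale = max(0, 1 - 2.71/6.769) = 0.5996
Step 3: prox(x) = [0.8236, 3.9746]
||prox(x)|| = 4.059
Step 4: Proximal objective.
0.5*||prox-x||^2 = 3.6721
lambda*||prox|| = 10.9999
Total = 14.672


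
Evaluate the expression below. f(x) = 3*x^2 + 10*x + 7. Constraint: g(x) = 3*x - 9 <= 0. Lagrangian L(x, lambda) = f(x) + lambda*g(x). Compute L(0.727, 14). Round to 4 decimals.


Step 1: Evaluate f(x).
f(0.727) = 3*0.727^2 + 10*0.727 + 7 = 15.8556
Step 2: Evaluate g(x).
g(0.727) = 3*0.727 - 9 = -6.819
Step 3: Compute Lagrangian.
L = 15.8556 + 14*-6.819 = -79.6104


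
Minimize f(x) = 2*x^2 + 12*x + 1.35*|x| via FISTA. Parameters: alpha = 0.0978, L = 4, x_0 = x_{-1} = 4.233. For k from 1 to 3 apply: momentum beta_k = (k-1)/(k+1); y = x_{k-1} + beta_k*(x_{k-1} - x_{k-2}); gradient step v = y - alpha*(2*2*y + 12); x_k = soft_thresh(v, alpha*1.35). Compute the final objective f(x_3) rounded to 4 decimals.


FISTA on f(x) = 2*x^2 + 12*x + 1.35*|x|
L = 4, alpha = 0.0978
Iteration 1: beta = 0.0, y = 4.233 + 0.0*(4.233 - 4.233) = 4.233
  grad(y) = 28.932, v = y - alpha*grad = 1.4035
  prox(v) = soft_thresh(1.4035, 0.132) = 1.2714
Iteration 2: beta = 0.3333, y = 1.2714 + 0.3333*(1.2714 - 4.233) = 0.2842
  grad(y) = 13.1369, v = y - alpha*grad = -1.0006
  prox(v) = soft_thresh(-1.0006, 0.132) = -0.8685
Iteration 3: beta = 0.5, y = -0.8685 + 0.5*(-0.8685 - 1.2714) = -1.9385
  grad(y) = 4.246, v = y - alpha*grad = -2.3538
  prox(v) = soft_thresh(-2.3538, 0.132) = -2.2217
f(x_3) = 2*(-2.2217)^2 + 12*(-2.2217) + 1.35*|-2.2217| = -13.7893


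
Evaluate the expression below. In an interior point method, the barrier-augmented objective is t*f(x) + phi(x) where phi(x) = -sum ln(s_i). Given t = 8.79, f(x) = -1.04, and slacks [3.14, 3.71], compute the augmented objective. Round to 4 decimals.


Step 1: Compute log-barrier.
ln values: [1.1442, 1.311]
phi = -(1.1442 + 1.311) = -2.4553
Step 2: Compute augmented objective.
t*f(x) = 8.79*-1.04 = -9.1416
Total = -9.1416 - 2.4553 = -11.5969


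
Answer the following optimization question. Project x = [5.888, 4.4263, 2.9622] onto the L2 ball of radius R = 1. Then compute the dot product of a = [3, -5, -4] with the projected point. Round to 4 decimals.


Step 1: Compute ||x|| (intermediates to 6 decimals).
||x|| = sqrt(5.888^2 + 4.4263^2 + 2.9622^2) = 7.939478
Step 2: Project.
Since ||x|| > R, scale = R/||x|| = 1/7.939478 = 0.125953, proj(x) = scale * x
proj(x) = [0.741611, 0.557506, 0.373098]
Step 3: Dot product.
a^T * proj(x) = 3*0.741611 - 5*0.557506 - 4*0.373098 = -2.0551


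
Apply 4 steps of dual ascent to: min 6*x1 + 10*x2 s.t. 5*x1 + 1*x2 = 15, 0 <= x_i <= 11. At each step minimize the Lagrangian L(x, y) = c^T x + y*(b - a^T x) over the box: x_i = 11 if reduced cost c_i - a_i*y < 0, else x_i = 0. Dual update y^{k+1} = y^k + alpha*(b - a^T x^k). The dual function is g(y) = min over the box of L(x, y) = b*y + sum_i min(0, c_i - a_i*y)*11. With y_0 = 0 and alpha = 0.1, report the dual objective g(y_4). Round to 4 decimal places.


Dual ascent for LP: min 6*x1 + 10*x2, 5*x1 + 1*x2 = 15, 0 <= x_i <= 11
Step 1: y^k = 0.0, reduced costs: (6.0, 10.0)
  x^k = (0.0, 0.0), subgradient = b - a^T x = 15.0
  y^{k+1} = 0.0 + 0.1*15.0 = 1.5
Step 2: y^k = 1.5, reduced costs: (-1.5, 8.5)
  x^k = (11.0, 0.0), subgradient = b - a^T x = -40.0
  y^{k+1} = 1.5 + 0.1*-40.0 = -2.5
Step 3: y^k = -2.5, reduced costs: (18.5, 12.5)
  x^k = (0.0, 0.0), subgradient = b - a^T x = 15.0
  y^{k+1} = -2.5 + 0.1*15.0 = -1.0
Step 4: y^k = -1.0, reduced costs: (11.0, 11.0)
  x^k = (0.0, 0.0), subgradient = b - a^T x = 15.0
  y^{k+1} = -1.0 + 0.1*15.0 = 0.5
Dual objective at y_4 = 0.5: reduced costs (3.5, 9.5), box minimizer x = (0.0, 0.0)
g(y_4) = b*y + (c1 - a1*y)*x1 + (c2 - a2*y)*x2 = 15*0.5 + 3.5*0.0 + 9.5*0.0 = 7.5 + 0.0 + 0.0 = 7.5


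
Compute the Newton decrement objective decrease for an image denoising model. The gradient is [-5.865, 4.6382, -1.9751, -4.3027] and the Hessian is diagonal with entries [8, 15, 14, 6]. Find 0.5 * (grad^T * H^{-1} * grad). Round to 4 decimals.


Step 1: H is diagonal, so H^(-1) * g = [-0.7331, 0.3092, -0.1411, -0.7171].
Step 2: g^T H^(-1) g = sum_i g_i^2 / H_ii
  = (-5.865)^2/8 + (4.6382)^2/15 + (-1.9751)^2/14 + (-4.3027)^2/6
  = 4.2998 + 1.4342 + 0.2786 + 3.0855 = 9.0982
Step 3: Objective decrease = 0.5 * g^T H^(-1) g = 4.5491


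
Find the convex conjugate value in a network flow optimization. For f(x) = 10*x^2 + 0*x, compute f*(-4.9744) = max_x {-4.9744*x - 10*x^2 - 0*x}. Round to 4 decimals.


f*(y) = sup_x {y*x - a*x^2 - b*x} = sup_x {(y-b)*x - a*x^2}
FOC: (y - b) - 2a*x = 0 => x* = (y - b)/(2a)
x* = (-4.9744 - 0)/(2*10) = -0.2487
f*(-4.9744) = (y-b)^2/(4a) = (-4.9744 - 0)^2/(4*10)
= 24.7447/40 = 0.6186


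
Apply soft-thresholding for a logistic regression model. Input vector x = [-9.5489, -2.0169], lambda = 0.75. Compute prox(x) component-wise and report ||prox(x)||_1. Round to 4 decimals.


Soft-thresholding with lambda = 0.75:
prox(-9.5489) = sign(-9.5489)*max(|-9.5489| - 0.75, 0) = -8.7989
prox(-2.0169) = sign(-2.0169)*max(|-2.0169| - 0.75, 0) = -1.2669
prox(x) = [-8.7989, -1.2669]
||prox(x)||_1 = 8.7989 + 1.2669 = 10.0658


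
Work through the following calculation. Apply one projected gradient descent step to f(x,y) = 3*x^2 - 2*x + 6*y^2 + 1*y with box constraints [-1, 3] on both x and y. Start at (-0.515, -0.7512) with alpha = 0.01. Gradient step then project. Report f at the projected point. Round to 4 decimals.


Step 1: Compute gradient at (-0.515, -0.7512).
grad_x = 2*3*-0.515 - 2 = -5.09
grad_y = 2*6*-0.7512 + 1 = -8.0144
Step 2: Gradient step.
x_raw = -0.515 - 0.01*-5.09 = -0.4641
y_raw = -0.7512 - 0.01*-8.0144 = -0.6711
Step 3: Project onto [-1, 3].
x_proj = clip(-0.4641) = -0.4641
y_proj = clip(-0.6711) = -0.6711
Step 4: Evaluate f.
f(-0.4641, -0.6711) = 3.6052


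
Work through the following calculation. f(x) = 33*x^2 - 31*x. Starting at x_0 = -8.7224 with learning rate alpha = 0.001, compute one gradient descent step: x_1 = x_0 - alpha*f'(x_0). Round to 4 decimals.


We compute the gradient at x_0 and apply the update.
f'(x) = 66*x - 31
f'(-8.7224) = 66*-8.7224 - 31 = -606.6784
x_1 = -8.7224 - 0.001*-606.6784 = -8.1157


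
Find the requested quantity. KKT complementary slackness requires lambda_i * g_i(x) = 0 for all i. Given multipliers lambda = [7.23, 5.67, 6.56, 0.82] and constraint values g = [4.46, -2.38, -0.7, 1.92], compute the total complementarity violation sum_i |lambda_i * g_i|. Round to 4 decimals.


KKT complementary slackness check:
lambda_1 * g_1 = 7.23 * 4.46 = 32.2458
lambda_2 * g_2 = 5.67 * -2.38 = -13.4946
lambda_3 * g_3 = 6.56 * -0.7 = -4.592
lambda_4 * g_4 = 0.82 * 1.92 = 1.5744
Total violation = 32.2458 + 13.4946 + 4.592 + 1.5744 = 51.9068


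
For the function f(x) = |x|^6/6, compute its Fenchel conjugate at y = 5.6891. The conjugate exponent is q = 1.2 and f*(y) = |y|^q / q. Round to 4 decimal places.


The conjugate exponent q satisfies 1/p + 1/q = 1.
p = 6, so q = 6/(6 - 1) = 1.2
|y|^q = 5.6891^1.2 = 8.0548
f*(5.6891) = 8.0548 / 1.2 = 6.7123


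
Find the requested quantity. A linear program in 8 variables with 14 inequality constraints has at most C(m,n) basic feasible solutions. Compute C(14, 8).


Each vertex corresponds to some choice of n active constraints out of m, so the number of vertices is at most C(m, n) = m! / (n!(m-n)!).
m = 14, n = 8
Numerator: 14 * 13 * 12 * 11 * 10 * 9 * 8 * 7
Denominator: 8! = 40320
C(14, 8) = 3003


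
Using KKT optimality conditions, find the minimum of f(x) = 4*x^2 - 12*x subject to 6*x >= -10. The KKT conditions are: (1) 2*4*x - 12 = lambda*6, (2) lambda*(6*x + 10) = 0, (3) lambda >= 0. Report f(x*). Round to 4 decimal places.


Step 1: Try lambda = 0 (constraint inactive).
Stationarity: 2*4*x - 12 = 0
x* = 12/(2*4) = 1.5
Check constraint: 6*1.5 = 9.0 >= -10 -- satisfied.
Step 2: Compute optimal value.
f(x*) = 4*1.5^2 - 12*1.5 = -9.0


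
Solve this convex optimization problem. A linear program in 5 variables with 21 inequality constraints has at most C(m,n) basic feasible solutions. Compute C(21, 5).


Each vertex corresponds to some choice of n active constraints out of m, so the number of vertices is at most C(m, n) = m! / (n!(m-n)!).
m = 21, n = 5
Numerator: 21 * 20 * 19 * 18 * 17
Denominator: 5! = 120
C(21, 5) = 20349


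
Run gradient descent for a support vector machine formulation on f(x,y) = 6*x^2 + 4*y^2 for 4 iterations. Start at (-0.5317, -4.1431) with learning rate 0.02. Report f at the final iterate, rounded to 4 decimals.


Gradient descent on f(x,y) = 6*x^2 + 4*y^2.
Starting point: (-0.5317, -4.1431), alpha = 0.02
Step 1: grad_x = 2*6*-0.5317 = -6.3804, grad_y = 2*4*-4.1431 = -33.1448
  x_1 = -0.5317 - 0.02*-6.3804 = -0.4041
  y_1 = -4.1431 - 0.02*-33.1448 = -3.4802
Step 2: grad_x = 2*6*-0.4041 = -4.8491, grad_y = 2*4*-3.4802 = -27.8416
  x_2 = -0.4041 - 0.02*-4.8491 = -0.3071
  y_2 = -3.4802 - 0.02*-27.8416 = -2.9234
Step 3: grad_x = 2*6*-0.3071 = -3.6853, grad_y = 2*4*-2.9234 = -23.387
  x_3 = -0.3071 - 0.02*-3.6853 = -0.2334
  y_3 = -2.9234 - 0.02*-23.387 = -2.4556
Step 4: grad_x = 2*6*-0.2334 = -2.8008, grad_y = 2*4*-2.4556 = -19.6451
  x_4 = -0.2334 - 0.02*-2.8008 = -0.1774
  y_4 = -2.4556 - 0.02*-19.6451 = -2.0627
f(-0.1774, -2.0627) = 6*(-0.1774)^2 + 4*(-2.0627)^2 = 17.2082


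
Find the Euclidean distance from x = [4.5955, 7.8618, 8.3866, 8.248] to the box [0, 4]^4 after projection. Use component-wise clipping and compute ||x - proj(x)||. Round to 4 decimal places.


Project each component onto [0, 4].
clip(4.5955) = 4.0, clip(7.8618) = 4.0, clip(8.3866) = 4.0, clip(8.248) = 4.0
Projection = [4.0, 4.0, 4.0, 4.0]
Squared diffs: [0.3546, 14.9135, 19.2423, 18.0455]
Distance = sqrt(52.5559) = 7.2495


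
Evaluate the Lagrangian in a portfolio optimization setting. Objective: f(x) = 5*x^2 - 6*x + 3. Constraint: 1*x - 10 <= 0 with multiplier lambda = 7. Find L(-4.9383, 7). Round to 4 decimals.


Step 1: Evaluate f(x).
f(-4.9383) = 5*(-4.9383)^2 - 6*(-4.9383) + 3 = 154.5638
Step 2: Evaluate g(x).
g(-4.9383) = 1*-4.9383 - 10 = -14.9383
Step 3: Compute Lagrangian.
L = 154.5638 + 7*-14.9383 = 49.9957


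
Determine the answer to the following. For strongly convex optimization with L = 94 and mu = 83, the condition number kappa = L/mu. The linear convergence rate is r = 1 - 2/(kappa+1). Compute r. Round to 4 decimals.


Step 1: Compute the condition number.
kappa = L/mu = 94/83 = 1.1325
Step 2: Compute the convergence rate.
r = 1 - 2/(kappa + 1) = 1 - 2*mu/(L + mu) = (L - mu)/(L + mu) = 11/177 = 0.0621


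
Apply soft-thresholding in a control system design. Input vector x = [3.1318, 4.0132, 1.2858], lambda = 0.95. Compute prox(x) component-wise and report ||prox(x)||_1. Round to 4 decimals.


Soft-thresholding with lambda = 0.95:
prox(3.1318) = sign(3.1318)*max(|3.1318| - 0.95, 0) = 2.1818
prox(4.0132) = sign(4.0132)*max(|4.0132| - 0.95, 0) = 3.0632
prox(1.2858) = sign(1.2858)*max(|1.2858| - 0.95, 0) = 0.3358
prox(x) = [2.1818, 3.0632, 0.3358]
||prox(x)||_1 = 2.1818 + 3.0632 + 0.3358 = 5.5808


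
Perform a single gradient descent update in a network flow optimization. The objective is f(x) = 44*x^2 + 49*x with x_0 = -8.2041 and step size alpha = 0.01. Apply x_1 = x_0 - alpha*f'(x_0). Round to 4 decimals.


We compute the gradient at x_0 and apply the update.
f'(x) = 88*x + 49
f'(-8.2041) = 88*-8.2041 + 49 = -672.9608
x_1 = -8.2041 - 0.01*-672.9608 = -1.4745


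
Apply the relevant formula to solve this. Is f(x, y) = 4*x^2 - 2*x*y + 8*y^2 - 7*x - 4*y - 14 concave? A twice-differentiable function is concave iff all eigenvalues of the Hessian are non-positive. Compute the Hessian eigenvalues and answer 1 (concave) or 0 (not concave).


The Hessian of f(x,y) = 4*x^2 - 2*x*y + 8*y^2 - 7*x - 4*y - 14 is:
H = [[8, -2], [-2, 16]]
Trace = 8 + 16 = 24
Determinant = 8*16 - (-2)^2 = 124
Discriminant = (24)^2 - 4*124 = 80.0
Eigenvalues: lambda_1 = 7.5279, lambda_2 = 16.4721
The function is not concave.

0


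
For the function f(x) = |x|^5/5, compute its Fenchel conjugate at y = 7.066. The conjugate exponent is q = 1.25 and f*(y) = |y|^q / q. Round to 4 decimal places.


The conjugate exponent q satisfies 1/p + 1/q = 1.
p = 5, so q = 5/(5 - 1) = 1.25
|y|^q = 7.066^1.25 = 11.5204
f*(7.066) = 11.5204 / 1.25 = 9.2163


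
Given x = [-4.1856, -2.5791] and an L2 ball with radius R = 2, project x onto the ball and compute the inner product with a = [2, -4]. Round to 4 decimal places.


Step 1: Compute ||x|| (intermediates to 6 decimals).
||x|| = sqrt((-4.1856)^2 + (-2.5791)^2) = 4.916402
Step 2: Project.
Since ||x|| > R, scale = R/||x|| = 2/4.916402 = 0.406802, proj(x) = scale * x
proj(x) = [-1.70271, -1.049183]
Step 3: Dot product.
a^T * proj(x) = 2*(-1.70271) - 4*(-1.049183) = 0.7913


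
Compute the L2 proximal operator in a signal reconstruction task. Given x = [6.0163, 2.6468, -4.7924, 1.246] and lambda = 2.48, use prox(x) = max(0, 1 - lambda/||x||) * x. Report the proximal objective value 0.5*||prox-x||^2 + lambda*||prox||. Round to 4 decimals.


Step 1: Compute ||x||.
||x|| = 8.2293
Step 2: Compute scaling factor.
scale = max(0, 1 - 2.48/8.2293) = 0.6986
Step 3: prox(x) = [4.2032, 1.8492, -3.3481, 0.8705]
||prox(x)|| = 5.7493
Step 4: Proximal objective.
0.5*||prox-x||^2 = 3.0752
lambda*||prox|| = 14.2583
Total = 17.3334


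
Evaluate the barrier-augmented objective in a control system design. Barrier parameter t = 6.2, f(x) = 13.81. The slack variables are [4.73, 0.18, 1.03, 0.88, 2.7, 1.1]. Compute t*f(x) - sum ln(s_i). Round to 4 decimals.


Step 1: Compute log-barrier.
ln values: [1.5539, -1.7148, 0.0296, -0.1278, 0.9933, 0.0953]
phi = -(1.5539 - 1.7148 + 0.0296 - 0.1278 + 0.9933 + 0.0953) = -0.8294
Step 2: Compute augmented objective.
t*f(x) = 6.2*13.81 = 85.622
Total = 85.622 - 0.8294 = 84.7926


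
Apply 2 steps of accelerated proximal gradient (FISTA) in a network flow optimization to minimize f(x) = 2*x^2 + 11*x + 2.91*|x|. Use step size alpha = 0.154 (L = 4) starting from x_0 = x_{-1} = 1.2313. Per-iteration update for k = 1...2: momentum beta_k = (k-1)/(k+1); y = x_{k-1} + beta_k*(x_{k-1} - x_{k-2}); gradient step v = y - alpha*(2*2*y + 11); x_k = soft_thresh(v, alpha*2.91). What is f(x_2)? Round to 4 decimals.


FISTA on f(x) = 2*x^2 + 11*x + 2.91*|x|
L = 4, alpha = 0.154
Iteration 1: beta = 0.0, y = 1.2313 + 0.0*(1.2313 - 1.2313) = 1.2313
  grad(y) = 15.9252, v = y - alpha*grad = -1.2212
  prox(v) = soft_thresh(-1.2212, 0.4481) = -0.773
Iteration 2: beta = 0.3333, y = -0.773 + 0.3333*(-0.773 - 1.2313) = -1.4412
  grad(y) = 5.2354, v = y - alpha*grad = -2.2474
  prox(v) = soft_thresh(-2.2474, 0.4481) = -1.7993
f(x_2) = 2*(-1.7993)^2 + 11*(-1.7993) + 2.91*|-1.7993| = -8.0813


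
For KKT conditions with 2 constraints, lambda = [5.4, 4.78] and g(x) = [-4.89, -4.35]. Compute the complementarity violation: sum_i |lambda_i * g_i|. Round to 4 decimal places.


KKT complementary slackness check:
lambda_1 * g_1 = 5.4 * -4.89 = -26.406
lambda_2 * g_2 = 4.78 * -4.35 = -20.793
Total violation = 26.406 + 20.793 = 47.199


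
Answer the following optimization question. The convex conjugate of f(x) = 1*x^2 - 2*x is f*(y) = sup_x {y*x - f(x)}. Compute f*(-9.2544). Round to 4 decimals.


f*(y) = sup_x {y*x - a*x^2 - b*x} = sup_x {(y-b)*x - a*x^2}
FOC: (y - b) - 2a*x = 0 => x* = (y - b)/(2a)
x* = (-9.2544 + 2)/(2*1) = -3.6272
f*(-9.2544) = (y-b)^2/(4a) = (-9.2544 + 2)^2/(4*1)
= 52.6263/4 = 13.1566


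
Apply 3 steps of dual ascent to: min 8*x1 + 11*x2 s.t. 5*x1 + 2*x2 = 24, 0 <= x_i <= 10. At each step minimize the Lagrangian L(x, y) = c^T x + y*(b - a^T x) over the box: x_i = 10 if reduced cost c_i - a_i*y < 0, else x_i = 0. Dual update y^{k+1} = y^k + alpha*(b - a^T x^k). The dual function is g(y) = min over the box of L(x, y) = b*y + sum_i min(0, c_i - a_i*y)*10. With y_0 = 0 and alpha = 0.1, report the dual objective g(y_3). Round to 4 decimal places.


Dual ascent for LP: min 8*x1 + 11*x2, 5*x1 + 2*x2 = 24, 0 <= x_i <= 10
Step 1: y^k = 0.0, reduced costs: (8.0, 11.0)
  x^k = (0.0, 0.0), subgradient = b - a^T x = 24.0
  y^{k+1} = 0.0 + 0.1*24.0 = 2.4
Step 2: y^k = 2.4, reduced costs: (-4.0, 6.2)
  x^k = (10.0, 0.0), subgradient = b - a^T x = -26.0
  y^{k+1} = 2.4 + 0.1*-26.0 = -0.2
Step 3: y^k = -0.2, reduced costs: (9.0, 11.4)
  x^k = (0.0, 0.0), subgradient = b - a^T x = 24.0
  y^{k+1} = -0.2 + 0.1*24.0 = 2.2
Dual objective at y_3 = 2.2: reduced costs (-3.0, 6.6), box minimizer x = (10.0, 0.0)
g(y_3) = b*y + (c1 - a1*y)*x1 + (c2 - a2*y)*x2 = 24*2.2 + (-3.0)*10.0 + 6.6*0.0 = 52.8 - 30.0 + 0.0 = 22.8


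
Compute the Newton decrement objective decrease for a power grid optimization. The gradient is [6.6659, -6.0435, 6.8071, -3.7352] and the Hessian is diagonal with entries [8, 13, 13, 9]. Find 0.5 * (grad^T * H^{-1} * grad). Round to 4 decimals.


Step 1: H is diagonal, so H^(-1) * g = [0.8332, -0.4649, 0.5236, -0.415].
Step 2: g^T H^(-1) g = sum_i g_i^2 / H_ii
  = (6.6659)^2/8 + (-6.0435)^2/13 + (6.8071)^2/13 + (-3.7352)^2/9
  = 5.5543 + 2.8095 + 3.5644 + 1.5502 = 13.4784
Step 3: Objective decrease = 0.5 * g^T H^(-1) g = 6.7392


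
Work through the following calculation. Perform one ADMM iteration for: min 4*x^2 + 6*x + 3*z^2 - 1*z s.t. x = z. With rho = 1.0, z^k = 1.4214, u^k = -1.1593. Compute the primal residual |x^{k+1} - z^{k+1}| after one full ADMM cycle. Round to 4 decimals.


ADMM iteration with rho = 1.0, z^k = 1.4214, u^k = -1.1593
Step 1: x-update.
Minimize 4*x^2 + 6*x + (1.0/2)*(x - 1.4214 - 1.1593)^2
FOC: (2*4 + 1.0)*x = -6 + 1.0*(1.4214 + 1.1593)
x^{k+1} = -0.3799
Step 2: z-update.
Minimize 3*z^2 - 1*z + (1.0/2)*(-0.3799 - z - 1.1593)^2
FOC: (2*3 + 1.0)*z = 1 + 1.0*(-0.3799 - 1.1593)
z^{k+1} = -0.077
Step 3: u-update.
u^{k+1} = -1.1593 - 0.3799 + 0.077 = -1.4622
Step 4: Primal residual = |-0.3799 + 0.077| = 0.3029


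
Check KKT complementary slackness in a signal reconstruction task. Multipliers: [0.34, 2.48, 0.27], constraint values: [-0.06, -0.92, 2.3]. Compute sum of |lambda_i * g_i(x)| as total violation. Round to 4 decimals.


KKT complementary slackness check:
lambda_1 * g_1 = 0.34 * -0.06 = -0.0204
lambda_2 * g_2 = 2.48 * -0.92 = -2.2816
lambda_3 * g_3 = 0.27 * 2.3 = 0.621
Total violation = 0.0204 + 2.2816 + 0.621 = 2.923
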